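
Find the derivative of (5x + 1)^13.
Chain rule: 13(5x+1)^{12} × 5 = 65(5x+1)^{12}.

Answer: 65(5x + 1)^12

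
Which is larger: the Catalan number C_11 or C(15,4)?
C_11

Working:
C_11 = C(22,11)/(11+1) = 705,432/12 = 58,786; C(15,4) = 1,365.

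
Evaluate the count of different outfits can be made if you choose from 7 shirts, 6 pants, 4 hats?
168
By the multiplication principle: 7 × 6 × 4 = 168.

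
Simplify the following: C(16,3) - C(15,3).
105

Reasoning: C(16,3) - C(15,3) = C(15,2) = 105.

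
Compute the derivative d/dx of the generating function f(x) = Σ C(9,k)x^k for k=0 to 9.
Term-by-term differentiation gives Σ k·C(9,k)x^{k-1} for k=1 to 9.

Answer: Σ k·C(9,k)x^(k-1) for k=1 to 9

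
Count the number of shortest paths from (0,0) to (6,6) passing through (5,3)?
224

To (5,3): C(8,5)=56. From there: C(4,1)=4. Total: 224.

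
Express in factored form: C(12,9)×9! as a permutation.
P(12,9)

Working:
C(12,9)×9! = [12!/(9!(3)!)]×9! = 12!/(3)! = P(12,9) = 79,833,600.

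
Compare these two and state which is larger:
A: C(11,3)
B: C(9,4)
A=C(11,3)=165, B=C(9,4)=126.

Answer: A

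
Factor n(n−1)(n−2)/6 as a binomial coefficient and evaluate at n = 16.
C(n,3); C(16,3) = 560

Working:
n(n−1)(n−2)/6 = n!/(3!(n−3)!) = C(n,3). At n = 16: C(16,3) = 560.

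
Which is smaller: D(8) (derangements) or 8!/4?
D(8) = (8-1)·[D(7) + D(6)] = 7·[1,854 + 265] = 14,833; 8!/4 = 40,320/4 = 10,080.
Final answer: 8!/4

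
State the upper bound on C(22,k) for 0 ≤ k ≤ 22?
705,432

Working:
Maximum at k = 11: C(22,11) = 705,432.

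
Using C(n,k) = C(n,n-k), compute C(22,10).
C(22,10) = C(22,12) = 646,646.
Final answer: 646,646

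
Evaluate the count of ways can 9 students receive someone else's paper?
133,496

Using D(n) = (n-1)[D(n-1) + D(n-2)]:
D(9) = (9-1) × [D(8) + D(7)]
      = 8 × [14833 + 1854]
      = 8 × 16687
      = 133,496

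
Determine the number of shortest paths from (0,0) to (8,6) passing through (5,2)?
To (5,2): C(7,5)=21. From there: C(7,3)=35. Total: 735.
Final answer: 735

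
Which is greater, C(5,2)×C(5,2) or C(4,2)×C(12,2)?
C(4,2)×C(12,2)

Solution: C(5,2)×C(5,2)=100, C(4,2)×C(12,2)=396.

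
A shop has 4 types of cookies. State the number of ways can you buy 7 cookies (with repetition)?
120

Solution: Stars and bars: C(7+4-1, 7) = C(10, 7) = 120.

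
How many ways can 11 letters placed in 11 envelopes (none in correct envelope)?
14,684,570

Explanation: Using D(n) = (n-1)[D(n-1) + D(n-2)]:
D(11) = (11-1) × [D(10) + D(9)]
      = 10 × [1334961 + 133496]
      = 10 × 1468457
      = 14,684,570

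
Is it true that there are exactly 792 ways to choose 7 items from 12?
True
C(12,7) = 792.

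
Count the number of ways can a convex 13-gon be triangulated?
58,786

Using the Catalan number formula: C_n = C(2n, n) / (n+1)
C_11 = C(22, 11) / (11+1)
     = 705432 / 12
     = 58,786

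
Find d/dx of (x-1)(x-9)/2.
d/dx[(x-1)(x-9)] = (x-9) + (x-1) = 2x - 10. Dividing by 2 gives (2x - 10)/2.

Answer: (2x - 10)/2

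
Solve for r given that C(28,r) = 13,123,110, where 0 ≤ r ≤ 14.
C(28,r) is increasing for 0 ≤ r ≤ 14. Stepping up (C(28,r+1) = C(28,r)·(28−r)/(r+1)): C(28,1) = 28, C(28,2) = 378, C(28,3) = 3,276, C(28,4) = 20,475, C(28,5) = 98,280, C(28,6) = 376,740, C(28,7) = 1,184,040, C(28,8) = 3,108,105, C(28,9) = 6,906,900, C(28,10) = 13,123,110 ✓. So r = 10.

Answer: 10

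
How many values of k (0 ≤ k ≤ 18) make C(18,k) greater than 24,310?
5

Reasoning: Row 18 is unimodal and symmetric about k=18/2. C(18,6)=18,564 ≤ 24,310; C(18,7)=31,824 > 24,310; by symmetry C(18,k) > 24,310 for k = 7..11. That's 11 - 7 + 1 = 5 values.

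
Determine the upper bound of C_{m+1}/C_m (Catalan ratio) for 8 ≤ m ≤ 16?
11/3

Explanation: C_{m+1}/C_m = 2(2m+1)/(m+2), which increases with m. Maximum at m = 16: 2·33/18 = 11/3.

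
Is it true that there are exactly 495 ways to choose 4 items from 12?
True

C(12,4) = 495.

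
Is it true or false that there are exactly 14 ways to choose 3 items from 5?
False

Solution: C(5,3) = 10 ≠ 14.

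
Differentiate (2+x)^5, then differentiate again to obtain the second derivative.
20(2+x)^3

Working:
First derivative: 5(2+x)^{4}. Second derivative: 5·4·(2+x)^{3} = 20(2+x)^{3}.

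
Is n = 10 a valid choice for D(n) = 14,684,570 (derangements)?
D(10) = (10-1)·[D(9) + D(8)] = 9·[133,496 + 14,833] = 1,334,961, which does not equal 14,684,570.
Final answer: No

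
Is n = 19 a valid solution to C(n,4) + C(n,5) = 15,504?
Yes

Solution: C(19,4) + C(19,5) = 3,876 + 11,628 = 15,504, which equals 15,504.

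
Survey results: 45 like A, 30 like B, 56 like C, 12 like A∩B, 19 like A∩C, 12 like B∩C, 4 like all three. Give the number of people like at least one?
|A∪B∪C| = 45+30+56-12-19-12+4 = 92.
Final answer: 92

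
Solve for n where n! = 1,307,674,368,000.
15

n! is strictly increasing. 13! = 6,227,020,800, 14! = 87,178,291,200, 15! = 1,307,674,368,000 ✓. So n = 15.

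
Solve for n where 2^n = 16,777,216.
24

Solution: 16,777,216 = 1,024 × 1,024 × 16 = 2^10 × 2^10 × 2^4 = 2^24, so n = 24.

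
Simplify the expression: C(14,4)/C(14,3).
11/4
C(n,k+1)/C(n,k) = (n−k)/(k+1). Here (14−3)/(3+1) = 11/4 = 11/4.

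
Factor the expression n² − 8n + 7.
Seek roots whose sum is 8 and product is 7: (1, 7). So n² − 8n + 7 = (n − 1)(n − 7).
Final answer: (n − 1)(n − 7)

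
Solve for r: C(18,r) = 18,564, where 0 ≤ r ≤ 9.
6

Working:
C(18,r) is increasing for 0 ≤ r ≤ 9. Stepping up (C(18,r+1) = C(18,r)·(18−r)/(r+1)): C(18,1) = 18, C(18,2) = 153, C(18,3) = 816, C(18,4) = 3,060, C(18,5) = 8,568, C(18,6) = 18,564 ✓. So r = 6.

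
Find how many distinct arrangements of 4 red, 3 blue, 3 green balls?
4,200

Explanation: Multinomial: 10!/(4! × 3! × 3!) = 4,200.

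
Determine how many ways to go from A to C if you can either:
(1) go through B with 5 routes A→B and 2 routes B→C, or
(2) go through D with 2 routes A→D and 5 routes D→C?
20

Explanation: Route via B: 5×2=10. Route via D: 2×5=10. Total: 20.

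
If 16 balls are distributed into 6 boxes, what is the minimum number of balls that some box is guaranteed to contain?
3

Solution: Pigeonhole: ⌈16/6⌉ = 3.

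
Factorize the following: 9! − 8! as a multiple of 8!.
8 × 8! = 322,560

Solution: 9! − 8! = 9·8! − 8! = (9 − 1)·8! = 8 × 8! = 322,560.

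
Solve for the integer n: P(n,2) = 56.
8

Reasoning: P(n,2) = n(n−1) is increasing in n; n(n−1) ≈ (n−0.5)^2 = 56 gives n ≈ 8.0. Check: P(6,2) = 30, P(7,2) = 42, P(8,2) = 56 ✓. So n = 8.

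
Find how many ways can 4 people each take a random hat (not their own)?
9

Reasoning: Using D(n) = (n-1)[D(n-1) + D(n-2)]:
D(4) = (4-1) × [D(3) + D(2)]
      = 3 × [2 + 1]
      = 3 × 3
      = 9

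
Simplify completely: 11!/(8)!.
990

This equals 11×10×9 = 990.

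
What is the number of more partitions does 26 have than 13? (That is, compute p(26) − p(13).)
2,335
Pentagonal recurrence p(n) = p(n−1) + p(n−2) − p(n−5) − p(n−7) + …: p(26) = p(25) + p(24) − p(21) − p(19) + p(14) + p(11) − p(4) − p(0) = 1,958 + 1,575 − 792 − 490 + 135 + 56 − 5 − 1 = 2,436.
p(13) = p(12) + p(11) − p(8) − p(6) + p(1) = 77 + 56 − 22 − 11 + 1 = 101.
Difference = 2,436 − 101 = 2,335.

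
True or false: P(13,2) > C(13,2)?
True

P(13,2) = 156 and C(13,2) = 78; P(n,r) = r! × C(n,r) so P > C whenever r ≥ 2.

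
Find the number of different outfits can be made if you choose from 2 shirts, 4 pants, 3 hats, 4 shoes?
By the multiplication principle: 2 × 4 × 3 × 4 = 96.
Final answer: 96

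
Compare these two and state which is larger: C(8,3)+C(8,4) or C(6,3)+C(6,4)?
C(8,3)+C(8,4)

Reasoning: First=126, Second=35.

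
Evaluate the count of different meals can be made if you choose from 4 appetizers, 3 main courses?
12

By the multiplication principle: 4 × 3 = 12.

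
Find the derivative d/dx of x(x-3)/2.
(2x - 3)/2

Working:
d/dx[(x-0)(x-3)] = (x-3) + (x-0) = 2x - 3. Dividing by 2 gives (2x - 3)/2.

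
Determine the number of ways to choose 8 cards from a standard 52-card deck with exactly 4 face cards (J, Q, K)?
45,238,050
12 face cards and 40 non-face cards: C(12,4) × C(40,4) = 495 × 91,390 = 45,238,050.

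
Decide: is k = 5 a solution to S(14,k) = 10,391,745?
No
S(14,5) = 5·S(13,5) + S(13,4) = 5·7,508,501 + 2,532,530 = 40,075,035, which does not equal 10,391,745.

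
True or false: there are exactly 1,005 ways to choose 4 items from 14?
False
C(14,4) = 1,001 ≠ 1005.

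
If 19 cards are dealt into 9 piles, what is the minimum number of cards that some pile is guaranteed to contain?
3

Reasoning: Pigeonhole: ⌈19/9⌉ = 3.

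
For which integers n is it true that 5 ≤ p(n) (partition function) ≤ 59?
4, 5, 6, 7, 8, 9, 10, 11

Working:
Tabulating p(n) via p(n) = p(n−1) + p(n−2) − p(n−5) − p(n−7) + …: p(3)=3; p(4)=5; p(5)=7; p(6)=11; p(7)=15; p(8)=22; p(9)=30; p(10)=42; p(11)=56; p(12)=77. So valid n = 4, 5, 6, 7, 8, 9, 10, 11.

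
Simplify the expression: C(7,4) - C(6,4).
20

Reasoning: C(7,4) - C(6,4) = C(6,3) = 20.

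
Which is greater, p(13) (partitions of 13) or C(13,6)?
C(13,6)

Pentagonal recurrence p(n) = p(n−1) + p(n−2) − p(n−5) − p(n−7) + …: p(13) = p(12) + p(11) − p(8) − p(6) + p(1) = 77 + 56 − 22 − 11 + 1 = 101; C(13,6) = 1,716.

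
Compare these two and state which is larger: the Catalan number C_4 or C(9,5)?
C(9,5)

Working:
C_4 = C(8,4)/(4+1) = 70/5 = 14; C(9,5) = 126.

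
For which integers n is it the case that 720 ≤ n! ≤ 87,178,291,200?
6, 7, 8, 9, 10, 11, 12, 13, 14

Working:
n! is strictly increasing; 6! = 720 and 14! = 87,178,291,200, so valid n = 6, 7, 8, 9, 10, 11, 12, 13, 14.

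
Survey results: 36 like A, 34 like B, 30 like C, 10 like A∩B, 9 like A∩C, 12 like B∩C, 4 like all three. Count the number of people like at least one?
|A∪B∪C| = 36+34+30-10-9-12+4 = 73.
Final answer: 73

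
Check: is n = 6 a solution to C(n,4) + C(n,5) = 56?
No

Working:
C(6,4) + C(6,5) = 15 + 6 = 21, which does not equal 56.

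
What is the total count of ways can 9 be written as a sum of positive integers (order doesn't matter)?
Pentagonal recurrence p(n) = p(n−1) + p(n−2) − p(n−5) − p(n−7) + …: p(9) = p(8) + p(7) − p(4) − p(2) = 22 + 15 − 5 − 2 = 30.
Final answer: 30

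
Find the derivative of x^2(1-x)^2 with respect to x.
2x^1(1-x)^2 - 2x^2(1-x)^1

Solution: Product rule: 2x^{1}(1-x)^{2} + x^2·(-2)(1-x)^{1}.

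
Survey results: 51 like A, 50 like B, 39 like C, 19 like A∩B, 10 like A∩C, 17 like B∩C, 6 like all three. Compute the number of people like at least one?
100

Explanation: |A∪B∪C| = 51+50+39-19-10-17+6 = 100.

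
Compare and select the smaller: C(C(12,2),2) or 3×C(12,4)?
3×C(12,4)
C(C(12,2),2)=2,145, 3×C(12,4)=1,485.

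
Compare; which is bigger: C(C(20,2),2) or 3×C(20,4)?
C(C(20,2),2)

Reasoning: C(C(20,2),2)=17,955, 3×C(20,4)=14,535.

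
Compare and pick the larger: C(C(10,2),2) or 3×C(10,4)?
C(C(10,2),2)

C(C(10,2),2)=990, 3×C(10,4)=630.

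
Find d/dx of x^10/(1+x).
Quotient rule: [10x^{9}(1+x) - x^10]/(1+x)².
Final answer: (10x^9(1+x) - x^10)/(1+x)²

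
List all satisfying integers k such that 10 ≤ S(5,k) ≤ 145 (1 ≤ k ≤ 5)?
S(5,1)=1; S(5,2)=15; S(5,3)=25; S(5,4)=10; S(5,5)=1. So valid k = 2, 3, 4.
Final answer: 2, 3, 4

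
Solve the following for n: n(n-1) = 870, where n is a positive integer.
30
n² − n − 870 = 0, so n = (1 ± √(1 + 4·870))/2 = (1 ± √3,481)/2 = (1 ± 59)/2, i.e. n = 30 or n = -29. Taking the positive root, n = 30 (check: 30×29 = 870).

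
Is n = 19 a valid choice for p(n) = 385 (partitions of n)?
No

Reasoning: Pentagonal recurrence p(n) = p(n−1) + p(n−2) − p(n−5) − p(n−7) + …: p(19) = p(18) + p(17) − p(14) − p(12) + p(7) + p(4) = 385 + 297 − 135 − 77 + 15 + 5 = 490, which does not equal 385.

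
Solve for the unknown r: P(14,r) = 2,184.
3

Reasoning: P(14,r) = 14·13·…·(14−r+1), a product of r factors. Multiplying down from 14: 14 = 14; 14·13 = 182; 14·13·12 = 2,184 ✓ (3 factors). So r = 3.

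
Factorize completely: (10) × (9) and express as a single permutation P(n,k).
Product of 2 consecutive descending integers starting at 10: P(10,2) = 10!/8! = 90.

Answer: P(10,2) = 10!/(8)!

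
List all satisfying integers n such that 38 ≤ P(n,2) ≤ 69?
7, 8

Solution: P(6,2)=30; P(7,2)=42; P(8,2)=56; P(9,2)=72. So valid n = 7, 8.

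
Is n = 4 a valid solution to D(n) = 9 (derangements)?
Yes

Working:
D(4) = (4-1)·[D(3) + D(2)] = 3·[2 + 1] = 9, which equals 9.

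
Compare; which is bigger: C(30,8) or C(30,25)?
C(30,8)

C(30,8)=5,852,925, C(30,25)=142,506.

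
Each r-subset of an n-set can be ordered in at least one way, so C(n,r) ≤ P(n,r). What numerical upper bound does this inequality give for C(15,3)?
P(15,3) = 15·14·13 = 2,730, so C(15,3) ≤ 2,730. (The bound is loose by a factor of 3! = 6: C(15,3) = 2,730/6 = 455.)

Answer: 2,730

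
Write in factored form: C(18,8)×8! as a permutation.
C(18,8)×8! = [18!/(8!(10)!)]×8! = 18!/(10)! = P(18,8) = 1,764,322,560.
Final answer: P(18,8)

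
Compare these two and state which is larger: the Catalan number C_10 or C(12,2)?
C_10

C_10 = C(20,10)/(10+1) = 184,756/11 = 16,796; C(12,2) = 66.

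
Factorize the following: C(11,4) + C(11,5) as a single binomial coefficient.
C(12,5)

Solution: By Pascal's identity: C(11,4) + C(11,5) = C(12,5) = 792.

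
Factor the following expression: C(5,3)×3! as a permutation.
P(5,3)
C(5,3)×3! = [5!/(3!(2)!)]×3! = 5!/(2)! = P(5,3) = 60.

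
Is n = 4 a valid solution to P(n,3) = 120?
No

Solution: P(4,3) = 4·3·2 = 24, which does not equal 120.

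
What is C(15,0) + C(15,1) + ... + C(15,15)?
32,768

Reasoning: Sum of binomial coefficients = 2^15 = 32,768.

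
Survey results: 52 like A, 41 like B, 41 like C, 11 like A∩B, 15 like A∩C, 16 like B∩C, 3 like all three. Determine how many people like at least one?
|A∪B∪C| = 52+41+41-11-15-16+3 = 95.

Answer: 95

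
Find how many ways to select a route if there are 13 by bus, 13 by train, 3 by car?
29

Solution: By the addition principle: 13 + 13 + 3 = 29.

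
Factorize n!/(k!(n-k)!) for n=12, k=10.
C(12,10) = 66

This is the binomial coefficient C(12,10) = 66.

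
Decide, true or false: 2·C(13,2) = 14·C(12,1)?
False

Working:
Absorption identity k·C(n,k) = n·C(n-1,k-1). LHS = 2·78 = 156; RHS = 14·12 = 168.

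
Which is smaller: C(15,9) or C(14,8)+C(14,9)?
Equal

Explanation: By Pascal's identity: C(15,9) = C(14,8)+C(14,9) = 5,005. Equal.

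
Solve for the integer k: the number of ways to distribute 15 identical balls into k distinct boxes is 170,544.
8
Stars and bars: the count is C(15+k−1, k−1), increasing in k. k=6: C(20,5) = 15,504, k=7: C(21,6) = 54,264, k=8: C(22,7) = 170,544 ✓. So k = 8.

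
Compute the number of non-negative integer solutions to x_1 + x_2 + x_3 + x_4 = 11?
C(11+4-1, 4-1) = 364.

Answer: 364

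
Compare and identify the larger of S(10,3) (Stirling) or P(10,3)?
S(10,3)
S(10,3) = 3·S(9,3) + S(9,2) = 3·3,025 + 255 = 9,330; P(10,3) = 720.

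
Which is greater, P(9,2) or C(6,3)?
P(9,2)
P(9,2)=72, C(6,3)=20.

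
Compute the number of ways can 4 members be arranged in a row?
24

Arrangements of 4 distinct objects: 4! = 24.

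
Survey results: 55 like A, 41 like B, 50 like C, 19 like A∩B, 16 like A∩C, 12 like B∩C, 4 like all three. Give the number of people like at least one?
103

Solution: |A∪B∪C| = 55+41+50-19-16-12+4 = 103.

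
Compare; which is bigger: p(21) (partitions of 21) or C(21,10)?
C(21,10)

Pentagonal recurrence p(n) = p(n−1) + p(n−2) − p(n−5) − p(n−7) + …: p(21) = p(20) + p(19) − p(16) − p(14) + p(9) + p(6) = 627 + 490 − 231 − 135 + 30 + 11 = 792; C(21,10) = 352,716.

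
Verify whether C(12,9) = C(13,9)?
False

Reasoning: LHS = C(12,9) = 220; RHS = C(13,9) = 715. 220 ≠ 715, so the statement does not hold.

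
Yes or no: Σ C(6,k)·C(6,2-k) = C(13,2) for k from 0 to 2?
No

Explanation: Vandermonde's identity gives C(12,2) = 66; RHS C(13,2) = 78.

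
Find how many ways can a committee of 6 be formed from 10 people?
210

Solution: C(10,6) = 10! / (6! × (10-6)!)
         = 10! / (6! × 4!)
         = 210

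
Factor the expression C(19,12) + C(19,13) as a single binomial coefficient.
C(20,13)

Solution: By Pascal's identity: C(19,12) + C(19,13) = C(20,13) = 77,520.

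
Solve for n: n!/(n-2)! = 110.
11

Reasoning: n!/(n-2)! = n×(n-1), a product of 2 consecutive integers ≈ (n−0.5)^2. 110^(1/2) + 0.5 ≈ 11.0; check n = 11: 11×10 = 110 ✓. So n = 11.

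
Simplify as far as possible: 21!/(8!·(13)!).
This is C(21,8) = 203,490.
Final answer: 203,490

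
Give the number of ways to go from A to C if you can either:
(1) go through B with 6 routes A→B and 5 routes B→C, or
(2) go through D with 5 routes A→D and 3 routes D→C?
45

Route via B: 6×5=30. Route via D: 5×3=15. Total: 45.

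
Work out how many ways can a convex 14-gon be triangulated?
208,012

Solution: Using the Catalan number formula: C_n = C(2n, n) / (n+1)
C_12 = C(24, 12) / (12+1)
     = 2704156 / 13
     = 208,012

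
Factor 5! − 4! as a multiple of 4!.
4 × 4! = 96

Working:
5! − 4! = 5·4! − 4! = (5 − 1)·4! = 4 × 4! = 96.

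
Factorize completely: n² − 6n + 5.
(n − 1)(n − 5)

Seek roots whose sum is 6 and product is 5: (1, 5). So n² − 6n + 5 = (n − 1)(n − 5).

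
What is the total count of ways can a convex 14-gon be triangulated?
208,012

Reasoning: Using the Catalan number formula: C_n = C(2n, n) / (n+1)
C_12 = C(24, 12) / (12+1)
     = 2704156 / 13
     = 208,012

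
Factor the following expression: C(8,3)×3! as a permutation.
C(8,3)×3! = [8!/(3!(5)!)]×3! = 8!/(5)! = P(8,3) = 336.

Answer: P(8,3)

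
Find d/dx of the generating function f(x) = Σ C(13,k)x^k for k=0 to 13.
Σ k·C(13,k)x^(k-1) for k=1 to 13

Term-by-term differentiation gives Σ k·C(13,k)x^{k-1} for k=1 to 13.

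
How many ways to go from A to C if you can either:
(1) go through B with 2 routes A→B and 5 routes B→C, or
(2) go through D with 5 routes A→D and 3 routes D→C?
25

Route via B: 2×5=10. Route via D: 5×3=15. Total: 25.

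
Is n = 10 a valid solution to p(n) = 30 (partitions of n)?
No

Working:
Pentagonal recurrence p(n) = p(n−1) + p(n−2) − p(n−5) − p(n−7) + …: p(10) = p(9) + p(8) − p(5) − p(3) = 30 + 22 − 7 − 3 = 42, which does not equal 30.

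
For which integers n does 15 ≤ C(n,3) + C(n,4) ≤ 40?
C(4,3)+C(4,4)=5; C(5,3)+C(5,4)=15; C(6,3)+C(6,4)=35; C(7,3)+C(7,4)=70. So valid n = 5, 6.

Answer: 5, 6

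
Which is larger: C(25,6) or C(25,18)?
C(25,18)

C(25,6)=177,100, C(25,18)=480,700.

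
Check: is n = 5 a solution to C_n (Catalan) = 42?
Yes
C_5 = C(10,5)/(5+1) = 252/6 = 42, which equals 42.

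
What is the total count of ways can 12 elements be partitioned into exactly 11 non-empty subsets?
66

Explanation: This equals S(12,11), the Stirling number of the 2nd kind.
Using the Stirling recurrence: S(n,k) = k·S(n-1,k) + S(n-1,k-1)
S(12,11) = 11·S(11,11) + S(11,10)
         = 11·1 + 55
         = 11 + 55
         = 66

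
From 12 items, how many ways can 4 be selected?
495

C(12,4) = 12! / (4! × (12-4)!)
         = 12! / (4! × 8!)
         = 495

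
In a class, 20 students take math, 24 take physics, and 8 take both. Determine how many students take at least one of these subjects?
36

Working:
|A∪B| = |A|+|B|-|A∩B| = 20+24-8 = 36.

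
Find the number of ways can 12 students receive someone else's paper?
176,214,841

Solution: Using D(n) = (n-1)[D(n-1) + D(n-2)]:
D(12) = (12-1) × [D(11) + D(10)]
      = 11 × [14684570 + 1334961]
      = 11 × 16019531
      = 176,214,841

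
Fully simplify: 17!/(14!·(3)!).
680

Solution: This is C(17,14) = 680.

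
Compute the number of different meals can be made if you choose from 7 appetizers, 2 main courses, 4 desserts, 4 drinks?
224

Solution: By the multiplication principle: 7 × 2 × 4 × 4 = 224.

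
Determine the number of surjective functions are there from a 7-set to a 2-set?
126

Solution: Onto functions = 2! × S(7,2)
First compute S(7,2) via recurrence:
Using the Stirling recurrence: S(n,k) = k·S(n-1,k) + S(n-1,k-1)
S(7,2) = 2·S(6,2) + S(6,1)
         = 2·31 + 1
         = 62 + 1
         = 63
Then: 2 × 63 = 126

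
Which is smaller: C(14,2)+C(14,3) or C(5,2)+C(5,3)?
C(5,2)+C(5,3)

First=455, Second=20.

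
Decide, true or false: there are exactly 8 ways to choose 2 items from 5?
False

C(5,2) = 10 ≠ 8.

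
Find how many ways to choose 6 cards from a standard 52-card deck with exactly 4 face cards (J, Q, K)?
12 face cards and 40 non-face cards: C(12,4) × C(40,2) = 495 × 780 = 386,100.

Answer: 386,100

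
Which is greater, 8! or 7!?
8!

Reasoning: 8!=40,320, 7!=5,040. 8! > 7!.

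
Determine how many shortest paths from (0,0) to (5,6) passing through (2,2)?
210

Reasoning: To (2,2): C(4,2)=6. From there: C(7,3)=35. Total: 210.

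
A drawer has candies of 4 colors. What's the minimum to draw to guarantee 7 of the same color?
25

Solution: Worst case: 6 of each = 24. One more: 25.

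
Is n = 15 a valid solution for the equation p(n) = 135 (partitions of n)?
No

Pentagonal recurrence p(n) = p(n−1) + p(n−2) − p(n−5) − p(n−7) + …: p(15) = p(14) + p(13) − p(10) − p(8) + p(3) + p(0) = 135 + 101 − 42 − 22 + 3 + 1 = 176, which does not equal 135.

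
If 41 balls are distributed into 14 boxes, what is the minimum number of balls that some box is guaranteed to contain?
3
Pigeonhole: ⌈41/14⌉ = 3.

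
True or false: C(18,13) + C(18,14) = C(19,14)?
True

Pascal's identity C(n,k) + C(n,k+1) = C(n+1,k+1): 8,568 + 3,060 = 11,628 = C(19,14).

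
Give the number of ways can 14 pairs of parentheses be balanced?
2,674,440

Reasoning: Using the Catalan number formula: C_n = C(2n, n) / (n+1)
C_14 = C(28, 14) / (14+1)
     = 40116600 / 15
     = 2,674,440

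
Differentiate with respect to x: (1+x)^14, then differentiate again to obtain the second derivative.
182(1+x)^12
First derivative: 14(1+x)^{13}. Second derivative: 14·13·(1+x)^{12} = 182(1+x)^{12}.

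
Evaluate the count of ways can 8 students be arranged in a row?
40,320

Reasoning: Arrangements of 8 distinct objects: 8! = 40,320.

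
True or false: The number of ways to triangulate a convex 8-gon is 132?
True

Triangulations of a convex 8-gon are counted by the Catalan number C_6: C_6 = C(12,6)/(6+1) = 924/7 = 132.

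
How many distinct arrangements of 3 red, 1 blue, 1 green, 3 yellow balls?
1,120
Multinomial: 8!/(3! × 1! × 1! × 3!) = 1,120.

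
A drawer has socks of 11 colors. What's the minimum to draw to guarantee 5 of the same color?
45

Worst case: 4 of each = 44. One more: 45.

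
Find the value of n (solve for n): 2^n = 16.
2^4 = 16, so n = 4.
Final answer: 4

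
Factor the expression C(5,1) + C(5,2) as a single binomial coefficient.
C(6,2)

Explanation: By Pascal's identity: C(5,1) + C(5,2) = C(6,2) = 15.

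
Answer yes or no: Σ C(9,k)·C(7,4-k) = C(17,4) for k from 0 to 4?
No
Vandermonde's identity gives C(16,4) = 1,820; RHS C(17,4) = 2,380.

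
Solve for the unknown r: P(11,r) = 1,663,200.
7

Reasoning: P(11,r) = 11·10·…·(11−r+1), a product of r factors. Multiplying down from 11: 11 = 11; 11·10 = 110; 11·10·9 = 990; 11·10·9·8 = 7,920; 11·10·9·8·7 = 55,440; 11·10·9·8·7·6 = 332,640; 11·10·9·8·7·6·5 = 1,663,200 ✓ (7 factors). So r = 7.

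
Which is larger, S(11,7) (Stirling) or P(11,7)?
P(11,7)

S(11,7) = 7·S(10,7) + S(10,6) = 7·5,880 + 22,827 = 63,987; P(11,7) = 1,663,200.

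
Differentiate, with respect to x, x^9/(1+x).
(9x^8(1+x) - x^9)/(1+x)²

Solution: Quotient rule: [9x^{8}(1+x) - x^9]/(1+x)².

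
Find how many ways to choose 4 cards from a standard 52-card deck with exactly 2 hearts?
57,798

Reasoning: 13 hearts and 39 non-hearts: C(13,2) × C(39,2) = 78 × 741 = 57,798.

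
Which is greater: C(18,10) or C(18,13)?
C(18,10)

Reasoning: C(18,10)=43,758, C(18,13)=8,568.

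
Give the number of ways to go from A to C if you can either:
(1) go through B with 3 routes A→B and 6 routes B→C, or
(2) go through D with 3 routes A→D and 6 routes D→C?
Route via B: 3×6=18. Route via D: 3×6=18. Total: 36.
Final answer: 36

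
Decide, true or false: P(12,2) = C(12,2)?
False

P(12,2) = 132 but C(12,2) = 66; they differ by a factor of 2! = 2, so the statement does not hold.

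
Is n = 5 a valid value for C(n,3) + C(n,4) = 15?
C(5,3) + C(5,4) = 10 + 5 = 15, which equals 15.

Answer: Yes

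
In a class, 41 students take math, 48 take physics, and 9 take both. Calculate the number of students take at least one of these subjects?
|A∪B| = |A|+|B|-|A∩B| = 41+48-9 = 80.

Answer: 80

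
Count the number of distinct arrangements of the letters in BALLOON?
1,260

Solution: Word has 7 letters (B=1, A=1, L=2, O=2, N=1). Arrangements: 7!/Π(k!) = 1,260.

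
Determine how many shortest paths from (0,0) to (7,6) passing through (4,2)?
525

Reasoning: To (4,2): C(6,4)=15. From there: C(7,3)=35. Total: 525.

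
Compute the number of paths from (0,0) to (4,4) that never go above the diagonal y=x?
Counted by the Catalan number C_4: C_4 = C(8,4)/(4+1) = 70/5 = 14.
Final answer: 14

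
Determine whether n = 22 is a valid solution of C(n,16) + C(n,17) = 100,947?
Yes

Solution: C(22,16) + C(22,17) = 74,613 + 26,334 = 100,947, which equals 100,947.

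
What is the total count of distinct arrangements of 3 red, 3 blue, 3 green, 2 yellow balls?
92,400
Multinomial: 11!/(3! × 3! × 3! × 2!) = 92,400.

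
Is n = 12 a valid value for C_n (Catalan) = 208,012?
Yes

Reasoning: C_12 = C(24,12)/(12+1) = 2,704,156/13 = 208,012, which equals 208,012.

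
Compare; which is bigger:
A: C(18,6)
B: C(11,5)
A

Working:
A=C(18,6)=18,564, B=C(11,5)=462.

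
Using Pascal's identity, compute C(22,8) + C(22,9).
817,190

C(22,8) + C(22,9) = C(23,9) = 817,190.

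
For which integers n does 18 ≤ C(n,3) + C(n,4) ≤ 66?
C(5,3)+C(5,4)=15; C(6,3)+C(6,4)=35; C(7,3)+C(7,4)=70. So valid n = 6.

Answer: 6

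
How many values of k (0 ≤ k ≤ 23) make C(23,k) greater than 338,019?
8

Reasoning: Row 23 is unimodal and symmetric about k=23/2. C(23,7)=245,157 ≤ 338,019; C(23,8)=490,314 > 338,019; by symmetry C(23,k) > 338,019 for k = 8..15. That's 15 - 8 + 1 = 8 values.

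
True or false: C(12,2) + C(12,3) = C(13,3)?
True

Explanation: Pascal's identity: LHS = 66 + 220 = 286; RHS = C(13,3) = 286. Both sides agree, so the statement holds.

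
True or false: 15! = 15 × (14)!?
True
By definition n! = n × (n-1)!, so 15! = 15 × 14!.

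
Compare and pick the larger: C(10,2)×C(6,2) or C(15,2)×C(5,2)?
C(15,2)×C(5,2)

C(10,2)×C(6,2)=675, C(15,2)×C(5,2)=1,050.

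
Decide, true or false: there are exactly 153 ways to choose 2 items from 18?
True

C(18,2) = 153.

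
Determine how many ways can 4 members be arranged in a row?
24

Working:
Arrangements of 4 distinct objects: 4! = 24.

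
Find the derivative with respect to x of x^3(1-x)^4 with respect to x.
3x^2(1-x)^4 - 4x^3(1-x)^3

Product rule: 3x^{2}(1-x)^{4} + x^3·(-4)(1-x)^{3}.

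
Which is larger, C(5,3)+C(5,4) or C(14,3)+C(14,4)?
C(14,3)+C(14,4)
First=15, Second=1,365.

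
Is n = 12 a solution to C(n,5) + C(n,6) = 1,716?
Yes

Working:
C(12,5) + C(12,6) = 792 + 924 = 1,716, which equals 1,716.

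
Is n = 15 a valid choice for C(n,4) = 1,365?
Yes
C(15,4) = 15·14·13·12/4! = 32,760/24 = 1,365, which equals 1,365.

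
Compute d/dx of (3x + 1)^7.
Chain rule: 7(3x+1)^{6} × 3 = 21(3x+1)^{6}.
Final answer: 21(3x + 1)^6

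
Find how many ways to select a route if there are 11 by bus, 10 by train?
21

Working:
By the addition principle: 11 + 10 = 21.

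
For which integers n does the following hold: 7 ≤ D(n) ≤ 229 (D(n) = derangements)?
4, 5
Using D(n) = (n−1)[D(n−1) + D(n−2)] with D(1)=0, D(2)=1: D(3)=2; D(4)=9; D(5)=44; D(6)=265. So valid n = 4, 5.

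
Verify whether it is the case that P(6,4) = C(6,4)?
False

Reasoning: P(6,4) = 360 but C(6,4) = 15; they differ by a factor of 4! = 24, so the statement does not hold.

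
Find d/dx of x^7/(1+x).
Quotient rule: [7x^{6}(1+x) - x^7]/(1+x)².

Answer: (7x^6(1+x) - x^7)/(1+x)²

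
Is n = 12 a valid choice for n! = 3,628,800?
12! = 12·11! = 12·39,916,800 = 479,001,600, which does not equal 3,628,800.
Final answer: No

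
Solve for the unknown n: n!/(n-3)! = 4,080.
17

n!/(n-3)! = n×(n-1)×(n-2), a product of 3 consecutive integers ≈ (n−1)^3. 4,080^(1/3) + 1 ≈ 17.0; check n = 17: 17×16×15 = 4,080 ✓. So n = 17.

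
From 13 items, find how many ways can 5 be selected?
1,287

C(13,5) = 13! / (5! × (13-5)!)
         = 13! / (5! × 8!)
         = 1,287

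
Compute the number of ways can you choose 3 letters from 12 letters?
220

Reasoning: C(12,3) = 12! / (3! × (12-3)!)
         = 12! / (3! × 9!)
         = 220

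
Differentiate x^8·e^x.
(8x^7 + x^8)e^x

Reasoning: Product rule: d/dx[x^8]·e^x + x^8·d/dx[e^x] = 8x^{7}e^x + x^8e^x.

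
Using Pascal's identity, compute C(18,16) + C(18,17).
171

C(18,16) + C(18,17) = C(19,17) = 171.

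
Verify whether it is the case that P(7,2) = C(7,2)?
False
P(7,2) = 42 but C(7,2) = 21; they differ by a factor of 2! = 2, so the statement does not hold.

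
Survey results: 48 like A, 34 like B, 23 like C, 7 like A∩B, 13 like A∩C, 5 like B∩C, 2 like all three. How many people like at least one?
|A∪B∪C| = 48+34+23-7-13-5+2 = 82.

Answer: 82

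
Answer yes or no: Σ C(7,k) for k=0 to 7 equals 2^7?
Yes

Explanation: Binomial theorem: Σ C(7,k) = (1+1)^7 = 2^7 = 128; RHS 2^7 = 128.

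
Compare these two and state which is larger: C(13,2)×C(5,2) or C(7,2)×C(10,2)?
C(7,2)×C(10,2)

C(13,2)×C(5,2)=780, C(7,2)×C(10,2)=945.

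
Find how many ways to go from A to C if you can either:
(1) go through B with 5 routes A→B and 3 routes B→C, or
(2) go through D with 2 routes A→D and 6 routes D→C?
27

Solution: Route via B: 5×3=15. Route via D: 2×6=12. Total: 27.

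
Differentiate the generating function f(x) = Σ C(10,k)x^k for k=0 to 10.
Term-by-term differentiation gives Σ k·C(10,k)x^{k-1} for k=1 to 10.
Final answer: Σ k·C(10,k)x^(k-1) for k=1 to 10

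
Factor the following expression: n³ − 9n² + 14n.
n³ − 9n² + 14n = n(n² − 9n + 14) = n(n − 2)(n − 7).
Final answer: n(n − 2)(n − 7)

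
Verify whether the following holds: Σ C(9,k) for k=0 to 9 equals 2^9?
True

Solution: Binomial theorem: Σ C(9,k) = (1+1)^9 = 2^9 = 512; RHS 2^9 = 512.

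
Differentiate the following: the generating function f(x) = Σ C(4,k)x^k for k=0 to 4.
Σ k·C(4,k)x^(k-1) for k=1 to 4

Explanation: Term-by-term differentiation gives Σ k·C(4,k)x^{k-1} for k=1 to 4.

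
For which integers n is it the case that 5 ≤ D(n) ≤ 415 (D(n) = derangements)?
4, 5, 6

Solution: Using D(n) = (n−1)[D(n−1) + D(n−2)] with D(1)=0, D(2)=1: D(3)=2; D(4)=9; D(5)=44; D(6)=265; D(7)=1,854. So valid n = 4, 5, 6.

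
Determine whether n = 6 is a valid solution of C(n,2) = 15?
Yes

Reasoning: C(6,2) = 6·5/2! = 30/2 = 15, which equals 15.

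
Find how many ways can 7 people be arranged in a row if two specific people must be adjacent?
Treat pair as unit: (7-1)! arrangements × 2 internal orders = 1,440.

Answer: 1,440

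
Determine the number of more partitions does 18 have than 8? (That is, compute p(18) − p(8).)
Pentagonal recurrence p(n) = p(n−1) + p(n−2) − p(n−5) − p(n−7) + …: p(18) = p(17) + p(16) − p(13) − p(11) + p(6) + p(3) = 297 + 231 − 101 − 56 + 11 + 3 = 385.
p(8) = p(7) + p(6) − p(3) − p(1) = 15 + 11 − 3 − 1 = 22.
Difference = 385 − 22 = 363.
Final answer: 363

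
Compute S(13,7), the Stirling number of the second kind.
5,715,424
Using the Stirling recurrence: S(n,k) = k·S(n-1,k) + S(n-1,k-1)
S(13,7) = 7·S(12,7) + S(12,6)
         = 7·627396 + 1323652
         = 4391772 + 1323652
         = 5,715,424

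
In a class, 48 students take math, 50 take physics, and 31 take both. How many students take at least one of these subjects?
67

Solution: |A∪B| = |A|+|B|-|A∩B| = 48+50-31 = 67.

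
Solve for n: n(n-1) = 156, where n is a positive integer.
13

n² − n − 156 = 0, so n = (1 ± √(1 + 4·156))/2 = (1 ± √625)/2 = (1 ± 25)/2, i.e. n = 13 or n = -12. Taking the positive root, n = 13 (check: 13×12 = 156).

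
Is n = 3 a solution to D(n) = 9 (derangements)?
No

Working:
D(3) = (3-1)·[D(2) + D(1)] = 2·[1 + 0] = 2, which does not equal 9.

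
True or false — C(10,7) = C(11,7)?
False

LHS = C(10,7) = 120; RHS = C(11,7) = 330. 120 ≠ 330, so the statement does not hold.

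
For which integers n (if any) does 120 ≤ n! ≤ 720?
5, 6

Working:
n! is strictly increasing; 5! = 120 and 6! = 720, so valid n = 5, 6.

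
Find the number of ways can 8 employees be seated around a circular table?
Circular arrangements: (8-1)! = 5,040.

Answer: 5,040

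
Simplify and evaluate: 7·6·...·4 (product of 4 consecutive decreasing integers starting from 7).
840

This is P(7,4) = 7!/(3)! = 840.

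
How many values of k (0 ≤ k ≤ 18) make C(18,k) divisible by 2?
15

Explanation: Checking C(18,k) mod 2 for k = 0..18: divisible at k = 1, 3, 4, 5, 6, 7, 8, 9, 10, 11, 12, 13, 14, 15, 17. That's 15 values.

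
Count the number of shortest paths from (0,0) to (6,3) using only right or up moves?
Choose 6 rights from 9 moves: C(9,6) = 84.

Answer: 84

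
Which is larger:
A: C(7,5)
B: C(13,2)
A=C(7,5)=21, B=C(13,2)=78.

Answer: B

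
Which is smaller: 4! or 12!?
4!=24, 12!=479,001,600. 12! > 4!.

Answer: 4!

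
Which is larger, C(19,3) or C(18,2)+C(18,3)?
Equal
By Pascal's identity: C(19,3) = C(18,2)+C(18,3) = 969. Equal.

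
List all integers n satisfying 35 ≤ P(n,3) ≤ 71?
5

Explanation: P(4,3)=24; P(5,3)=60; P(6,3)=120. So valid n = 5.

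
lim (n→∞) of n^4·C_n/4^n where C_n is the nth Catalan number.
∞

Explanation: C_n ~ 4^n/(n^(3/2)√π), so n^4·C_n/4^n ~ n^(4 − 3/2)/√π → ∞.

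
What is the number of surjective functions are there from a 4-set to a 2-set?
14

Solution: Onto functions = 2! × S(4,2)
First compute S(4,2) via recurrence:
Using the Stirling recurrence: S(n,k) = k·S(n-1,k) + S(n-1,k-1)
S(4,2) = 2·S(3,2) + S(3,1)
         = 2·3 + 1
         = 6 + 1
         = 7
Then: 2 × 7 = 14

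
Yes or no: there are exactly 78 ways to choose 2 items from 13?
Yes
C(13,2) = 78.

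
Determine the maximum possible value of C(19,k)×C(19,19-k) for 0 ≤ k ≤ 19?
8,533,694,884

C(19,k)·C(19,19-k) = C(19,k)², maximised at the centre k = 9: C(19,9)² = 8,533,694,884.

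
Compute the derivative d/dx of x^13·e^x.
(13x^12 + x^13)e^x

Explanation: Product rule: d/dx[x^13]·e^x + x^13·d/dx[e^x] = 13x^{12}e^x + x^13e^x.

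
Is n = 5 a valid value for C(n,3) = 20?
No

Reasoning: C(5,3) = 5·4·3/3! = 60/6 = 10, which does not equal 20.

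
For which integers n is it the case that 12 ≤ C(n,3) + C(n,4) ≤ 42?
5, 6

Reasoning: C(4,3)+C(4,4)=5; C(5,3)+C(5,4)=15; C(6,3)+C(6,4)=35; C(7,3)+C(7,4)=70. So valid n = 5, 6.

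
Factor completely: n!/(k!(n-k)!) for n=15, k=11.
C(15,11) = 1,365

Explanation: This is the binomial coefficient C(15,11) = 1,365.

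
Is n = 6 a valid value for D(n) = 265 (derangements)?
D(6) = (6-1)·[D(5) + D(4)] = 5·[44 + 9] = 265, which equals 265.

Answer: Yes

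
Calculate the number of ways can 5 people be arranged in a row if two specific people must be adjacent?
48
Treat pair as unit: (5-1)! arrangements × 2 internal orders = 48.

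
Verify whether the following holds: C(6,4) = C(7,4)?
LHS = C(6,4) = 15; RHS = C(7,4) = 35. 15 ≠ 35, so the statement does not hold.
Final answer: False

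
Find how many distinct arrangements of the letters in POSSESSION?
75,600

Working:
Word has 10 letters (P=1, O=2, S=4, E=1, I=1, N=1). Arrangements: 10!/Π(k!) = 75,600.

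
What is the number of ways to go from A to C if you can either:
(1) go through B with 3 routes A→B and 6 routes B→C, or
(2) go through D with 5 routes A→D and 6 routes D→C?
48
Route via B: 3×6=18. Route via D: 5×6=30. Total: 48.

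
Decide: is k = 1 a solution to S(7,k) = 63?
No

Working:
S(7,1) = 1·S(6,1) + S(6,0) = 1·1 + 0 = 1, which does not equal 63.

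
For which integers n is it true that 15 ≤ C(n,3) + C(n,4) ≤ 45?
5, 6

Explanation: C(4,3)+C(4,4)=5; C(5,3)+C(5,4)=15; C(6,3)+C(6,4)=35; C(7,3)+C(7,4)=70. So valid n = 5, 6.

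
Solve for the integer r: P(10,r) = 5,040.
4

Explanation: P(10,r) = 10·9·…·(10−r+1), a product of r factors. Multiplying down from 10: 10 = 10; 10·9 = 90; 10·9·8 = 720; 10·9·8·7 = 5,040 ✓ (4 factors). So r = 4.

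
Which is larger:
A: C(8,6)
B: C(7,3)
A=C(8,6)=28, B=C(7,3)=35.

Answer: B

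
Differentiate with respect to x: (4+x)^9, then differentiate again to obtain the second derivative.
72(4+x)^7

Reasoning: First derivative: 9(4+x)^{8}. Second derivative: 9·8·(4+x)^{7} = 72(4+x)^{7}.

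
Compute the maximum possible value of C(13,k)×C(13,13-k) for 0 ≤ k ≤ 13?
2,944,656

Explanation: C(13,k)·C(13,13-k) = C(13,k)², maximised at the centre k = 6: C(13,6)² = 2,944,656.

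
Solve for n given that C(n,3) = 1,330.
C(n,3) = n(n−1)(n−2)/3! is increasing in n, and n(n−1)(n−2) = 3!·1,330 = 7,980 ≈ (n−1)^3 gives n ≈ 21.0. Check: C(19,3) = 969, C(20,3) = 1,140, C(21,3) = 1,330 ✓. So n = 21.

Answer: 21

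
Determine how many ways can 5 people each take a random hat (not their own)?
Using D(n) = (n-1)[D(n-1) + D(n-2)]:
D(5) = (5-1) × [D(4) + D(3)]
      = 4 × [9 + 2]
      = 4 × 11
      = 44
Final answer: 44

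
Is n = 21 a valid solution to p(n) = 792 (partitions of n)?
Yes

Pentagonal recurrence p(n) = p(n−1) + p(n−2) − p(n−5) − p(n−7) + …: p(21) = p(20) + p(19) − p(16) − p(14) + p(9) + p(6) = 627 + 490 − 231 − 135 + 30 + 11 = 792, which equals 792.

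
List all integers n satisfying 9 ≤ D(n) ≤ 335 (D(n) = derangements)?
4, 5, 6

Reasoning: Using D(n) = (n−1)[D(n−1) + D(n−2)] with D(1)=0, D(2)=1: D(3)=2; D(4)=9; D(5)=44; D(6)=265; D(7)=1,854. So valid n = 4, 5, 6.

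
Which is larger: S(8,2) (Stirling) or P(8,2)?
S(8,2)

Working:
S(8,2) = 2·S(7,2) + S(7,1) = 2·63 + 1 = 127; P(8,2) = 56.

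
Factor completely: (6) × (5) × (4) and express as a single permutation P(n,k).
Product of 3 consecutive descending integers starting at 6: P(6,3) = 6!/3! = 120.
Final answer: P(6,3) = 6!/(3)!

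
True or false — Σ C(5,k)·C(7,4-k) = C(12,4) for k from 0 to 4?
True

Working:
Vandermonde's identity gives C(12,4) = 495; RHS C(12,4) = 495.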